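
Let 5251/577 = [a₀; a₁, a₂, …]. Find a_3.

5251 = 9·577 + 58   →  a_0 = 9
577 = 9·58 + 55   →  a_1 = 9
58 = 1·55 + 3   →  a_2 = 1
55 = 18·3 + 1   →  a_3 = 18

18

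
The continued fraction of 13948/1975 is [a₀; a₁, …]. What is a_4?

13948 = 7·1975 + 123   →  a_0 = 7
1975 = 16·123 + 7   →  a_1 = 16
123 = 17·7 + 4   →  a_2 = 17
7 = 1·4 + 3   →  a_3 = 1
4 = 1·3 + 1   →  a_4 = 1

1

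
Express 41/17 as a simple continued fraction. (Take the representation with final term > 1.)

[2; 2, 2, 3]

41 = 2×17 + 7
17 = 2×7 + 3
7 = 2×3 + 1
3 = 3×1 + 0  (stop)
So 41/17 = [2; 2, 2, 3].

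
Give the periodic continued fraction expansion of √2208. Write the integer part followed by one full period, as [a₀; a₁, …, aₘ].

a₀ = ⌊√2208⌋ = 46.
With m₀=0, d₀=1 and mₖ₊₁ = dₖaₖ − mₖ, dₖ₊₁ = (n − mₖ₊₁²)/dₖ, aₖ₊₁ = ⌊(a₀+mₖ₊₁)/dₖ₊₁⌋:
  k=1: m=46, d=92, a=1
  k=2: m=46, d=1, a=92
d=1 and a=2a₀=92 at k=2, so the next step gives (m, d) = (46, 92) again — its k=1 value — and the period has length 2.

[46; 1, 92]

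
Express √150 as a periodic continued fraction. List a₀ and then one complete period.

[12; 4, 24]

a₀ = ⌊√150⌋ = 12.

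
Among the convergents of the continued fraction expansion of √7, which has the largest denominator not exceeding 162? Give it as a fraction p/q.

√7 = [2; 1, 1, 1, 4, …] (period length 4).
Convergents:
  p_0/q_0 = 2/1
  p_1/q_1 = 3/1
  p_2/q_2 = 5/2
  p_3/q_3 = 8/3
  p_4/q_4 = 37/14
  p_5/q_5 = 45/17
  p_6/q_6 = 82/31
  p_7/q_7 = 127/48
  p_8/q_8 = 590/223
q_7 = 48 ≤ 162 < 223 = q_8, so the answer is 127/48.

127/48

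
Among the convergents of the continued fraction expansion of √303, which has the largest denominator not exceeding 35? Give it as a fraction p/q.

√303 = [17; 2, 2, 5, 2, 2, 34, …] (period length 6).
Convergents:
  p_0/q_0 = 17/1
  p_1/q_1 = 35/2
  p_2/q_2 = 87/5
  p_3/q_3 = 470/27
  p_4/q_4 = 1027/59
q_3 = 27 ≤ 35 < 59 = q_4, so the answer is 470/27.

470/27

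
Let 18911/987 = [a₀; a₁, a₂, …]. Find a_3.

19

18911 = 19·987 + 158   →  a_0 = 19
987 = 6·158 + 39   →  a_1 = 6
158 = 4·39 + 2   →  a_2 = 4
39 = 19·2 + 1   →  a_3 = 19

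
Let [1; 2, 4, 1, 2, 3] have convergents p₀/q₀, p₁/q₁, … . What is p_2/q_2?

Using pₖ = aₖpₖ₋₁ + pₖ₋₂, qₖ = aₖqₖ₋₁ + qₖ₋₂ (with p₋₁=1, p₋₂=0, q₋₁=0, q₋₂=1):
  k=0: a=1, p=1, q=1
  k=1: a=2, p=3, q=2
  k=2: a=4, p=13, q=9

13/9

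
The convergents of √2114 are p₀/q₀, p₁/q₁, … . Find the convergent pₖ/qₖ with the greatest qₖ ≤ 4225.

192419/4185

√2114 = [45; 1, 44, 1, 90, …] (period length 4).
Convergents:
  p_0/q_0 = 45/1
  p_1/q_1 = 46/1
  p_2/q_2 = 2069/45
  p_3/q_3 = 2115/46
  p_4/q_4 = 192419/4185
  p_5/q_5 = 194534/4231
q_4 = 4185 ≤ 4225 < 4231 = q_5, so the answer is 192419/4185.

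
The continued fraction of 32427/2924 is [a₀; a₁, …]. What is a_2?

32427 = 11·2924 + 263   →  a_0 = 11
2924 = 11·263 + 31   →  a_1 = 11
263 = 8·31 + 15   →  a_2 = 8

8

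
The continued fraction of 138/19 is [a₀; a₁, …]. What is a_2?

138 = 7·19 + 5   →  a_0 = 7
19 = 3·5 + 4   →  a_1 = 3
5 = 1·4 + 1   →  a_2 = 1

1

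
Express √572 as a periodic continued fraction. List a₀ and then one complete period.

a₀ = ⌊√572⌋ = 23.

[23; 1, 10, 1, 46]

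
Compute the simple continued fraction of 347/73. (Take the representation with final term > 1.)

347 = 4*73 + 55
73 = 1*55 + 18
55 = 3*18 + 1
18 = 18*1 + 0  (stop)
So 347/73 = [4; 1, 3, 18].

[4; 1, 3, 18]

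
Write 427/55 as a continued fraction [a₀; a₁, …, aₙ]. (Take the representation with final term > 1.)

427 = 7×55 + 42
55 = 1×42 + 13
42 = 3×13 + 3
13 = 4×3 + 1
3 = 3×1 + 0  (stop)
So 427/55 = [7; 1, 3, 4, 3].

[7; 1, 3, 4, 3]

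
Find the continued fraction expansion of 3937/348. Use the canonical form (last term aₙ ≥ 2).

3937 = 11*348 + 109
348 = 3*109 + 21
109 = 5*21 + 4
21 = 5*4 + 1
4 = 4*1 + 0  (stop)
So 3937/348 = [11; 3, 5, 5, 4].

[11; 3, 5, 5, 4]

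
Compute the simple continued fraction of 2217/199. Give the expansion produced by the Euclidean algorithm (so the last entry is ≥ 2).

2217 = 11*199 + 28
199 = 7*28 + 3
28 = 9*3 + 1
3 = 3*1 + 0  (stop)
So 2217/199 = [11; 7, 9, 3].

[11; 7, 9, 3]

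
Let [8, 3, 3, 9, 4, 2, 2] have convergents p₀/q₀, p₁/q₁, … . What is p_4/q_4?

3171/382

Using pₖ = aₖpₖ₋₁ + pₖ₋₂, qₖ = aₖqₖ₋₁ + qₖ₋₂ (with p₋₁=1, p₋₂=0, q₋₁=0, q₋₂=1):
  k=0: a=8, p=8, q=1
  k=1: a=3, p=25, q=3
  k=2: a=3, p=83, q=10
  k=3: a=9, p=772, q=93
  k=4: a=4, p=3171, q=382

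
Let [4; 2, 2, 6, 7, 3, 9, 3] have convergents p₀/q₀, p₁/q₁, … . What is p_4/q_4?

1009/229

Using pₖ = aₖpₖ₋₁ + pₖ₋₂, qₖ = aₖqₖ₋₁ + qₖ₋₂ (with p₋₁=1, p₋₂=0, q₋₁=0, q₋₂=1):
  k=0: a=4, p=4, q=1
  k=1: a=2, p=9, q=2
  k=2: a=2, p=22, q=5
  k=3: a=6, p=141, q=32
  k=4: a=7, p=1009, q=229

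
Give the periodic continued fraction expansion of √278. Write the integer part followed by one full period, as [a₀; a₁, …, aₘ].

a₀ = ⌊√278⌋ = 16.
With m₀=0, d₀=1 and mₖ₊₁ = dₖaₖ − mₖ, dₖ₊₁ = (n − mₖ₊₁²)/dₖ, aₖ₊₁ = ⌊(a₀+mₖ₊₁)/dₖ₊₁⌋:
  k=1: m=16, d=22, a=1
  k=2: m=6, d=11, a=2
  k=3: m=16, d=2, a=16
  k=4: m=16, d=11, a=2
  k=5: m=6, d=22, a=1
  k=6: m=16, d=1, a=32
d=1 and a=2a₀=32 at k=6, so the next step gives (m, d) = (16, 22) again — its k=1 value — and the period has length 6.

[16; 1, 2, 16, 2, 1, 32]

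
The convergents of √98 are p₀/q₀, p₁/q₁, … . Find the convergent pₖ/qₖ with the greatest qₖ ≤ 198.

1871/189

√98 = [9; 1, 8, 1, 18, …] (period length 4).
Convergents:
  p_0/q_0 = 9/1
  p_1/q_1 = 10/1
  p_2/q_2 = 89/9
  p_3/q_3 = 99/10
  p_4/q_4 = 1871/189
  p_5/q_5 = 1970/199
q_4 = 189 ≤ 198 < 199 = q_5, so the answer is 1871/189.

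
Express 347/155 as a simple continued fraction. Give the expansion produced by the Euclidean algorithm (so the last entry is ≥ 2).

[2; 4, 5, 3, 2]

347 = 2·155 + 37
155 = 4·37 + 7
37 = 5·7 + 2
7 = 3·2 + 1
2 = 2·1 + 0  (stop)
So 347/155 = [2; 4, 5, 3, 2].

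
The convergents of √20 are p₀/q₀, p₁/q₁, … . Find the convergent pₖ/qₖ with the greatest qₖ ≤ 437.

1364/305

√20 = [4; 2, 8, …] (period length 2).
Convergents:
  p_0/q_0 = 4/1
  p_1/q_1 = 9/2
  p_2/q_2 = 76/17
  p_3/q_3 = 161/36
  p_4/q_4 = 1364/305
  p_5/q_5 = 2889/646
q_4 = 305 ≤ 437 < 646 = q_5, so the answer is 1364/305.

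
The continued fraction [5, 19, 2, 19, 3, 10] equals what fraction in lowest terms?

120979/23950

Using pₖ = aₖpₖ₋₁ + pₖ₋₂ and qₖ = aₖqₖ₋₁ + qₖ₋₂:
  k=0: a=5, p=5, q=1
  k=1: a=19, p=96, q=19
  k=2: a=2, p=197, q=39
  k=3: a=19, p=3839, q=760
  k=4: a=3, p=11714, q=2319
  k=5: a=10, p=120979, q=23950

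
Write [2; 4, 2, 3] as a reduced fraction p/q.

Fold from the inside: start with 3/1.
  2 + 1/3 = 7/3
  4 + 3/7 = 31/7
  2 + 7/31 = 69/31

69/31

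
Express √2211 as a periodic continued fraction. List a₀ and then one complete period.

a₀ = ⌊√2211⌋ = 47.
With m₀=0, d₀=1 and mₖ₊₁ = dₖaₖ − mₖ, dₖ₊₁ = (n − mₖ₊₁²)/dₖ, aₖ₊₁ = ⌊(a₀+mₖ₊₁)/dₖ₊₁⌋:
  k=1: m=47, d=2, a=47
  k=2: m=47, d=1, a=94
d=1 and a=2a₀=94 at k=2, so the next step gives (m, d) = (47, 2) again — its k=1 value — and the period has length 2.

[47; 47, 94]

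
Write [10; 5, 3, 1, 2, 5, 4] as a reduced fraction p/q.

13267/1302

Using pₖ = aₖpₖ₋₁ + pₖ₋₂ and qₖ = aₖqₖ₋₁ + qₖ₋₂:
  k=0: a=10, p=10, q=1
  k=1: a=5, p=51, q=5
  k=2: a=3, p=163, q=16
  k=3: a=1, p=214, q=21
  k=4: a=2, p=591, q=58
  k=5: a=5, p=3169, q=311
  k=6: a=4, p=13267, q=1302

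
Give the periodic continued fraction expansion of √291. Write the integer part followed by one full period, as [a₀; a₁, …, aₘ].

[17; 17, 34]

a₀ = ⌊√291⌋ = 17.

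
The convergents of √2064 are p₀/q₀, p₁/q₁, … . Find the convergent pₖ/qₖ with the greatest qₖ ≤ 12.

√2064 = [45; 2, 3, 7, 3, 2, 90, …] (period length 6).
Convergents:
  p_0/q_0 = 45/1
  p_1/q_1 = 91/2
  p_2/q_2 = 318/7
  p_3/q_3 = 2317/51
q_2 = 7 ≤ 12 < 51 = q_3, so the answer is 318/7.

318/7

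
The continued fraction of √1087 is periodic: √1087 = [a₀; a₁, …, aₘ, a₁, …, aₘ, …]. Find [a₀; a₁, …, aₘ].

a₀ = ⌊√1087⌋ = 32.
With m₀=0, d₀=1 and mₖ₊₁ = dₖaₖ − mₖ, dₖ₊₁ = (n − mₖ₊₁²)/dₖ, aₖ₊₁ = ⌊(a₀+mₖ₊₁)/dₖ₊₁⌋:
  k=1: m=32, d=63, a=1
  k=2: m=31, d=2, a=31
  k=3: m=31, d=63, a=1
  k=4: m=32, d=1, a=64
d=1 and a=2a₀=64 at k=4, so the next step gives (m, d) = (32, 63) again — its k=1 value — and the period has length 4.

[32; 1, 31, 1, 64]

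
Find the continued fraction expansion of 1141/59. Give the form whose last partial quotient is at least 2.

1141 = 19*59 + 20
59 = 2*20 + 19
20 = 1*19 + 1
19 = 19*1 + 0  (stop)
So 1141/59 = [19; 2, 1, 19].

[19; 2, 1, 19]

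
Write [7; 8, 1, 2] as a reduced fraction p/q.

Fold from the inside: start with 2/1.
  1 + 1/2 = 3/2
  8 + 2/3 = 26/3
  7 + 3/26 = 185/26

185/26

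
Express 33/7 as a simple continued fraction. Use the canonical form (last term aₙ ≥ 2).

33 = 4*7 + 5
7 = 1*5 + 2
5 = 2*2 + 1
2 = 2*1 + 0  (stop)
So 33/7 = [4; 1, 2, 2].

[4; 1, 2, 2]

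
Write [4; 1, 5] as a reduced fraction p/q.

29/6

Using pₖ = aₖpₖ₋₁ + pₖ₋₂ and qₖ = aₖqₖ₋₁ + qₖ₋₂:
  k=0: a=4, p=4, q=1
  k=1: a=1, p=5, q=1
  k=2: a=5, p=29, q=6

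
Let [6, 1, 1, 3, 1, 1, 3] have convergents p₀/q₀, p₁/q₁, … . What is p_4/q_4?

59/9

Using pₖ = aₖpₖ₋₁ + pₖ₋₂, qₖ = aₖqₖ₋₁ + qₖ₋₂ (with p₋₁=1, p₋₂=0, q₋₁=0, q₋₂=1):
  k=0: a=6, p=6, q=1
  k=1: a=1, p=7, q=1
  k=2: a=1, p=13, q=2
  k=3: a=3, p=46, q=7
  k=4: a=1, p=59, q=9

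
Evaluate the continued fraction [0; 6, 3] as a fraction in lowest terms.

3/19

Fold from the inside: start with 3/1.
  6 + 1/3 = 19/3
  0 + 3/19 = 3/19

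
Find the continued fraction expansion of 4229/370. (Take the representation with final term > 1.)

4229 = 11·370 + 159
370 = 2·159 + 52
159 = 3·52 + 3
52 = 17·3 + 1
3 = 3·1 + 0  (stop)
So 4229/370 = [11; 2, 3, 17, 3].

[11; 2, 3, 17, 3]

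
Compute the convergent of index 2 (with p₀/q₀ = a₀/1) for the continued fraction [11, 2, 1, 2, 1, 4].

Using pₖ = aₖpₖ₋₁ + pₖ₋₂, qₖ = aₖqₖ₋₁ + qₖ₋₂ (with p₋₁=1, p₋₂=0, q₋₁=0, q₋₂=1):
  k=0: a=11, p=11, q=1
  k=1: a=2, p=23, q=2
  k=2: a=1, p=34, q=3

34/3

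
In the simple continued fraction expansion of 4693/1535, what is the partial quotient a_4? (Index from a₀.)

4693 = 3·1535 + 88   →  a_0 = 3
1535 = 17·88 + 39   →  a_1 = 17
88 = 2·39 + 10   →  a_2 = 2
39 = 3·10 + 9   →  a_3 = 3
10 = 1·9 + 1   →  a_4 = 1

1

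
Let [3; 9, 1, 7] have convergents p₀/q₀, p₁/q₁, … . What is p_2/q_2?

31/10

Using pₖ = aₖpₖ₋₁ + pₖ₋₂, qₖ = aₖqₖ₋₁ + qₖ₋₂ (with p₋₁=1, p₋₂=0, q₋₁=0, q₋₂=1):
  k=0: a=3, p=3, q=1
  k=1: a=9, p=28, q=9
  k=2: a=1, p=31, q=10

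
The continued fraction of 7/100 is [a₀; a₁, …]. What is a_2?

7 = 0·100 + 7   →  a_0 = 0
100 = 14·7 + 2   →  a_1 = 14
7 = 3·2 + 1   →  a_2 = 3

3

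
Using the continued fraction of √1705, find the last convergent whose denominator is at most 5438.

81551/1975

√1705 = [41; 3, 2, 3, 82, …] (period length 4).
Convergents:
  p_0/q_0 = 41/1
  p_1/q_1 = 124/3
  p_2/q_2 = 289/7
  p_3/q_3 = 991/24
  p_4/q_4 = 81551/1975
  p_5/q_5 = 245644/5949
q_4 = 1975 ≤ 5438 < 5949 = q_5, so the answer is 81551/1975.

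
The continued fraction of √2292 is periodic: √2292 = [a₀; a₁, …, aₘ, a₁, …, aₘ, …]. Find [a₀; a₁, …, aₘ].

a₀ = ⌊√2292⌋ = 47.
With m₀=0, d₀=1 and mₖ₊₁ = dₖaₖ − mₖ, dₖ₊₁ = (n − mₖ₊₁²)/dₖ, aₖ₊₁ = ⌊(a₀+mₖ₊₁)/dₖ₊₁⌋:
  k=1: m=47, d=83, a=1
  k=2: m=36, d=12, a=6
  k=3: m=36, d=83, a=1
  k=4: m=47, d=1, a=94
d=1 and a=2a₀=94 at k=4, so the next step gives (m, d) = (47, 83) again — its k=1 value — and the period has length 4.

[47; 1, 6, 1, 94]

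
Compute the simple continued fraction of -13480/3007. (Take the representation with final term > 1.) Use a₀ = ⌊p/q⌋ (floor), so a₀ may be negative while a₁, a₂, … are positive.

[-5; 1, 1, 14, 10, 3, 3]

-13480 = -5×3007 + 1555
3007 = 1×1555 + 1452
1555 = 1×1452 + 103
1452 = 14×103 + 10
103 = 10×10 + 3
10 = 3×3 + 1
3 = 3×1 + 0  (stop)
So -13480/3007 = [-5; 1, 1, 14, 10, 3, 3].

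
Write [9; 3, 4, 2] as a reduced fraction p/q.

Using pₖ = aₖpₖ₋₁ + pₖ₋₂ and qₖ = aₖqₖ₋₁ + qₖ₋₂:
  k=0: a=9, p=9, q=1
  k=1: a=3, p=28, q=3
  k=2: a=4, p=121, q=13
  k=3: a=2, p=270, q=29

270/29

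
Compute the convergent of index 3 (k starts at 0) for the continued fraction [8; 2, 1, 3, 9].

Using pₖ = aₖpₖ₋₁ + pₖ₋₂, qₖ = aₖqₖ₋₁ + qₖ₋₂ (with p₋₁=1, p₋₂=0, q₋₁=0, q₋₂=1):
  k=0: a=8, p=8, q=1
  k=1: a=2, p=17, q=2
  k=2: a=1, p=25, q=3
  k=3: a=3, p=92, q=11

92/11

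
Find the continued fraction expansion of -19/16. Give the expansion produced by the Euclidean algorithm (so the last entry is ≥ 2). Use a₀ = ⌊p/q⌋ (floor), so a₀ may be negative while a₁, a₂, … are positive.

[-2; 1, 4, 3]

-19 = -2·16 + 13
16 = 1·13 + 3
13 = 4·3 + 1
3 = 3·1 + 0  (stop)
So -19/16 = [-2; 1, 4, 3].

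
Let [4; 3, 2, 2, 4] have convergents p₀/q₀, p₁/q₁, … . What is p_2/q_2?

30/7

Using pₖ = aₖpₖ₋₁ + pₖ₋₂, qₖ = aₖqₖ₋₁ + qₖ₋₂ (with p₋₁=1, p₋₂=0, q₋₁=0, q₋₂=1):
  k=0: a=4, p=4, q=1
  k=1: a=3, p=13, q=3
  k=2: a=2, p=30, q=7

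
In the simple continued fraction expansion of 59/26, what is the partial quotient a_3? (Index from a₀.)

59 = 2·26 + 7   →  a_0 = 2
26 = 3·7 + 5   →  a_1 = 3
7 = 1·5 + 2   →  a_2 = 1
5 = 2·2 + 1   →  a_3 = 2

2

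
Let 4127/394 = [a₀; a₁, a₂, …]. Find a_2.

9

4127 = 10·394 + 187   →  a_0 = 10
394 = 2·187 + 20   →  a_1 = 2
187 = 9·20 + 7   →  a_2 = 9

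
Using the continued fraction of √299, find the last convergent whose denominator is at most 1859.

√299 = [17; 3, 2, 3, 34, …] (period length 4).
Convergents:
  p_0/q_0 = 17/1
  p_1/q_1 = 52/3
  p_2/q_2 = 121/7
  p_3/q_3 = 415/24
  p_4/q_4 = 14231/823
  p_5/q_5 = 43108/2493
q_4 = 823 ≤ 1859 < 2493 = q_5, so the answer is 14231/823.

14231/823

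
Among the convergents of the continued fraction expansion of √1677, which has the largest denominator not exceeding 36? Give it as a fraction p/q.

819/20

√1677 = [40; 1, 19, 2, 19, 1, 80, …] (period length 6).
Convergents:
  p_0/q_0 = 40/1
  p_1/q_1 = 41/1
  p_2/q_2 = 819/20
  p_3/q_3 = 1679/41
q_2 = 20 ≤ 36 < 41 = q_3, so the answer is 819/20.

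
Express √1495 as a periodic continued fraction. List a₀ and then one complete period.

a₀ = ⌊√1495⌋ = 38.

[38; 1, 1, 1, 76]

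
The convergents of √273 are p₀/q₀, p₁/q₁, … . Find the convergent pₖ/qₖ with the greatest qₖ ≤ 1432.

23644/1431

√273 = [16; 1, 1, 10, 1, 1, 32, …] (period length 6).
Convergents:
  p_0/q_0 = 16/1
  p_1/q_1 = 17/1
  p_2/q_2 = 33/2
  p_3/q_3 = 347/21
  p_4/q_4 = 380/23
  p_5/q_5 = 727/44
  p_6/q_6 = 23644/1431
  p_7/q_7 = 24371/1475
q_6 = 1431 ≤ 1432 < 1475 = q_7, so the answer is 23644/1431.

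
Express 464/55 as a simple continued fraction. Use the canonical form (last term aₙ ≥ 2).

[8; 2, 3, 2, 3]

464 = 8·55 + 24
55 = 2·24 + 7
24 = 3·7 + 3
7 = 2·3 + 1
3 = 3·1 + 0  (stop)
So 464/55 = [8; 2, 3, 2, 3].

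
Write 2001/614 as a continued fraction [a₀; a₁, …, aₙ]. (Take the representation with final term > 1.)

2001 = 3×614 + 159
614 = 3×159 + 137
159 = 1×137 + 22
137 = 6×22 + 5
22 = 4×5 + 2
5 = 2×2 + 1
2 = 2×1 + 0  (stop)
So 2001/614 = [3; 3, 1, 6, 4, 2, 2].

[3; 3, 1, 6, 4, 2, 2]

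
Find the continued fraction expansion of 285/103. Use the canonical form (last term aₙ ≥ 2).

285 = 2×103 + 79
103 = 1×79 + 24
79 = 3×24 + 7
24 = 3×7 + 3
7 = 2×3 + 1
3 = 3×1 + 0  (stop)
So 285/103 = [2; 1, 3, 3, 2, 3].

[2; 1, 3, 3, 2, 3]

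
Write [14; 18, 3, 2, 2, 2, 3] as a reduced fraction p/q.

Using pₖ = aₖpₖ₋₁ + pₖ₋₂ and qₖ = aₖqₖ₋₁ + qₖ₋₂:
  k=0: a=14, p=14, q=1
  k=1: a=18, p=253, q=18
  k=2: a=3, p=773, q=55
  k=3: a=2, p=1799, q=128
  k=4: a=2, p=4371, q=311
  k=5: a=2, p=10541, q=750
  k=6: a=3, p=35994, q=2561

35994/2561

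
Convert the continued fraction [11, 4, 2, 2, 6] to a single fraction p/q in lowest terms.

Fold from the inside: start with 6/1.
  2 + 1/6 = 13/6
  2 + 6/13 = 32/13
  4 + 13/32 = 141/32
  11 + 32/141 = 1583/141

1583/141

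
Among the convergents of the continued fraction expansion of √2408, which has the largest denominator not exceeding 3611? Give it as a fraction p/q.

67375/1373

√2408 = [49; 14, 98, …] (period length 2).
Convergents:
  p_0/q_0 = 49/1
  p_1/q_1 = 687/14
  p_2/q_2 = 67375/1373
  p_3/q_3 = 943937/19236
q_2 = 1373 ≤ 3611 < 19236 = q_3, so the answer is 67375/1373.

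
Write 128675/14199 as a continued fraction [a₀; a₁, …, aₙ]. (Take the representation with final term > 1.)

[9; 16, 16, 13, 1, 3]

128675 = 9*14199 + 884
14199 = 16*884 + 55
884 = 16*55 + 4
55 = 13*4 + 3
4 = 1*3 + 1
3 = 3*1 + 0  (stop)
So 128675/14199 = [9; 16, 16, 13, 1, 3].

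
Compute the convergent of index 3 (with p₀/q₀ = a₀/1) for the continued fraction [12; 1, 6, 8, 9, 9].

Using pₖ = aₖpₖ₋₁ + pₖ₋₂, qₖ = aₖqₖ₋₁ + qₖ₋₂ (with p₋₁=1, p₋₂=0, q₋₁=0, q₋₂=1):
  k=0: a=12, p=12, q=1
  k=1: a=1, p=13, q=1
  k=2: a=6, p=90, q=7
  k=3: a=8, p=733, q=57

733/57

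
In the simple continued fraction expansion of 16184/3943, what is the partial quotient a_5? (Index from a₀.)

19

16184 = 4·3943 + 412   →  a_0 = 4
3943 = 9·412 + 235   →  a_1 = 9
412 = 1·235 + 177   →  a_2 = 1
235 = 1·177 + 58   →  a_3 = 1
177 = 3·58 + 3   →  a_4 = 3
58 = 19·3 + 1   →  a_5 = 19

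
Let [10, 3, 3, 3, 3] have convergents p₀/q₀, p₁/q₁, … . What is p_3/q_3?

340/33

Using pₖ = aₖpₖ₋₁ + pₖ₋₂, qₖ = aₖqₖ₋₁ + qₖ₋₂ (with p₋₁=1, p₋₂=0, q₋₁=0, q₋₂=1):
  k=0: a=10, p=10, q=1
  k=1: a=3, p=31, q=3
  k=2: a=3, p=103, q=10
  k=3: a=3, p=340, q=33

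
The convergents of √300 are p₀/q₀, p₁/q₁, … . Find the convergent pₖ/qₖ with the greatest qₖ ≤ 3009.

46367/2677

√300 = [17; 3, 8, 3, 34, …] (period length 4).
Convergents:
  p_0/q_0 = 17/1
  p_1/q_1 = 52/3
  p_2/q_2 = 433/25
  p_3/q_3 = 1351/78
  p_4/q_4 = 46367/2677
  p_5/q_5 = 140452/8109
q_4 = 2677 ≤ 3009 < 8109 = q_5, so the answer is 46367/2677.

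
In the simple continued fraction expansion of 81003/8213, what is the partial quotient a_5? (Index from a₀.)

81003 = 9·8213 + 7086   →  a_0 = 9
8213 = 1·7086 + 1127   →  a_1 = 1
7086 = 6·1127 + 324   →  a_2 = 6
1127 = 3·324 + 155   →  a_3 = 3
324 = 2·155 + 14   →  a_4 = 2
155 = 11·14 + 1   →  a_5 = 11

11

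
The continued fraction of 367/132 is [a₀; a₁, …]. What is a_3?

1

367 = 2·132 + 103   →  a_0 = 2
132 = 1·103 + 29   →  a_1 = 1
103 = 3·29 + 16   →  a_2 = 3
29 = 1·16 + 13   →  a_3 = 1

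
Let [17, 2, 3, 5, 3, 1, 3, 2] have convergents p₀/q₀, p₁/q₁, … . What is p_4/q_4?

Using pₖ = aₖpₖ₋₁ + pₖ₋₂, qₖ = aₖqₖ₋₁ + qₖ₋₂ (with p₋₁=1, p₋₂=0, q₋₁=0, q₋₂=1):
  k=0: a=17, p=17, q=1
  k=1: a=2, p=35, q=2
  k=2: a=3, p=122, q=7
  k=3: a=5, p=645, q=37
  k=4: a=3, p=2057, q=118

2057/118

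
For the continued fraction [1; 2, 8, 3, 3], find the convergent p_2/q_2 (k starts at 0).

Using pₖ = aₖpₖ₋₁ + pₖ₋₂, qₖ = aₖqₖ₋₁ + qₖ₋₂ (with p₋₁=1, p₋₂=0, q₋₁=0, q₋₂=1):
  k=0: a=1, p=1, q=1
  k=1: a=2, p=3, q=2
  k=2: a=8, p=25, q=17

25/17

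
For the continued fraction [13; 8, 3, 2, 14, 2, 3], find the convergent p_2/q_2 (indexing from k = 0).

Using pₖ = aₖpₖ₋₁ + pₖ₋₂, qₖ = aₖqₖ₋₁ + qₖ₋₂ (with p₋₁=1, p₋₂=0, q₋₁=0, q₋₂=1):
  k=0: a=13, p=13, q=1
  k=1: a=8, p=105, q=8
  k=2: a=3, p=328, q=25

328/25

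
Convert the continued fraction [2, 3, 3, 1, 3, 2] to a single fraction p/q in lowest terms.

Using pₖ = aₖpₖ₋₁ + pₖ₋₂ and qₖ = aₖqₖ₋₁ + qₖ₋₂:
  k=0: a=2, p=2, q=1
  k=1: a=3, p=7, q=3
  k=2: a=3, p=23, q=10
  k=3: a=1, p=30, q=13
  k=4: a=3, p=113, q=49
  k=5: a=2, p=256, q=111

256/111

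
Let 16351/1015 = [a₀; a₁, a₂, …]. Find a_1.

16351 = 16·1015 + 111   →  a_0 = 16
1015 = 9·111 + 16   →  a_1 = 9

9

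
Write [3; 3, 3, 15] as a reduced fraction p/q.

Fold from the inside: start with 15/1.
  3 + 1/15 = 46/15
  3 + 15/46 = 153/46
  3 + 46/153 = 505/153

505/153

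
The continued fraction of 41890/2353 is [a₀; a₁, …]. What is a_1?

1

41890 = 17·2353 + 1889   →  a_0 = 17
2353 = 1·1889 + 464   →  a_1 = 1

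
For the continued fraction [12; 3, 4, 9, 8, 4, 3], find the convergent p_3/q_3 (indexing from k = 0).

1477/120

Using pₖ = aₖpₖ₋₁ + pₖ₋₂, qₖ = aₖqₖ₋₁ + qₖ₋₂ (with p₋₁=1, p₋₂=0, q₋₁=0, q₋₂=1):
  k=0: a=12, p=12, q=1
  k=1: a=3, p=37, q=3
  k=2: a=4, p=160, q=13
  k=3: a=9, p=1477, q=120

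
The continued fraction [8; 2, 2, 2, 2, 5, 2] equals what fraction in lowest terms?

2886/343

Fold from the inside: start with 2/1.
  5 + 1/2 = 11/2
  2 + 2/11 = 24/11
  2 + 11/24 = 59/24
  2 + 24/59 = 142/59
  2 + 59/142 = 343/142
  8 + 142/343 = 2886/343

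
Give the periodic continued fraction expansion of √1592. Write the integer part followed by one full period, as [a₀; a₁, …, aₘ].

[39; 1, 8, 1, 78]

a₀ = ⌊√1592⌋ = 39.
With m₀=0, d₀=1 and mₖ₊₁ = dₖaₖ − mₖ, dₖ₊₁ = (n − mₖ₊₁²)/dₖ, aₖ₊₁ = ⌊(a₀+mₖ₊₁)/dₖ₊₁⌋:
  k=1: m=39, d=71, a=1
  k=2: m=32, d=8, a=8
  k=3: m=32, d=71, a=1
  k=4: m=39, d=1, a=78
d=1 and a=2a₀=78 at k=4, so the next step gives (m, d) = (39, 71) again — its k=1 value — and the period has length 4.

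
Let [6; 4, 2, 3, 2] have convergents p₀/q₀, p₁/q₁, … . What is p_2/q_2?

Using pₖ = aₖpₖ₋₁ + pₖ₋₂, qₖ = aₖqₖ₋₁ + qₖ₋₂ (with p₋₁=1, p₋₂=0, q₋₁=0, q₋₂=1):
  k=0: a=6, p=6, q=1
  k=1: a=4, p=25, q=4
  k=2: a=2, p=56, q=9

56/9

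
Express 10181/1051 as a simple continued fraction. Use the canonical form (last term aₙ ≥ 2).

10181 = 9×1051 + 722
1051 = 1×722 + 329
722 = 2×329 + 64
329 = 5×64 + 9
64 = 7×9 + 1
9 = 9×1 + 0  (stop)
So 10181/1051 = [9; 1, 2, 5, 7, 9].

[9; 1, 2, 5, 7, 9]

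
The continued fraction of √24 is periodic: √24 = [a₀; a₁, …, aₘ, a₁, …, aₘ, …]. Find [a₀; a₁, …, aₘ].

a₀ = ⌊√24⌋ = 4.
With m₀=0, d₀=1 and mₖ₊₁ = dₖaₖ − mₖ, dₖ₊₁ = (n − mₖ₊₁²)/dₖ, aₖ₊₁ = ⌊(a₀+mₖ₊₁)/dₖ₊₁⌋:
  k=1: m=4, d=8, a=1
  k=2: m=4, d=1, a=8
d=1 and a=2a₀=8 at k=2, so the next step gives (m, d) = (4, 8) again — its k=1 value — and the period has length 2.

[4; 1, 8]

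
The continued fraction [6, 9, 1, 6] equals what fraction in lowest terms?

421/69

Fold from the inside: start with 6/1.
  1 + 1/6 = 7/6
  9 + 6/7 = 69/7
  6 + 7/69 = 421/69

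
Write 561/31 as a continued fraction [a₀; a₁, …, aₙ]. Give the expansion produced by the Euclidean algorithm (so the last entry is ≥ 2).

561 = 18·31 + 3
31 = 10·3 + 1
3 = 3·1 + 0  (stop)
So 561/31 = [18; 10, 3].

[18; 10, 3]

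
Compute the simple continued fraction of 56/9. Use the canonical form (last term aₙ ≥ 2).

56 = 6·9 + 2
9 = 4·2 + 1
2 = 2·1 + 0  (stop)
So 56/9 = [6; 4, 2].

[6; 4, 2]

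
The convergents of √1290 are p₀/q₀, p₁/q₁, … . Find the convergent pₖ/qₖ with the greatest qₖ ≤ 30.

√1290 = [35; 1, 10, 1, 70, …] (period length 4).
Convergents:
  p_0/q_0 = 35/1
  p_1/q_1 = 36/1
  p_2/q_2 = 395/11
  p_3/q_3 = 431/12
  p_4/q_4 = 30565/851
q_3 = 12 ≤ 30 < 851 = q_4, so the answer is 431/12.

431/12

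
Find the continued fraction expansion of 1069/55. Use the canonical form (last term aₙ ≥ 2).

[19; 2, 3, 2, 3]

1069 = 19×55 + 24
55 = 2×24 + 7
24 = 3×7 + 3
7 = 2×3 + 1
3 = 3×1 + 0  (stop)
So 1069/55 = [19; 2, 3, 2, 3].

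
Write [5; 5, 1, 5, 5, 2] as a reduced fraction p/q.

2053/397

Fold from the inside: start with 2/1.
  5 + 1/2 = 11/2
  5 + 2/11 = 57/11
  1 + 11/57 = 68/57
  5 + 57/68 = 397/68
  5 + 68/397 = 2053/397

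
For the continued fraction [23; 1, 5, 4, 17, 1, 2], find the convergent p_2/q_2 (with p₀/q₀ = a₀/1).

143/6

Using pₖ = aₖpₖ₋₁ + pₖ₋₂, qₖ = aₖqₖ₋₁ + qₖ₋₂ (with p₋₁=1, p₋₂=0, q₋₁=0, q₋₂=1):
  k=0: a=23, p=23, q=1
  k=1: a=1, p=24, q=1
  k=2: a=5, p=143, q=6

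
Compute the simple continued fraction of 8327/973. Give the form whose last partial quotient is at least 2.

8327 = 8×973 + 543
973 = 1×543 + 430
543 = 1×430 + 113
430 = 3×113 + 91
113 = 1×91 + 22
91 = 4×22 + 3
22 = 7×3 + 1
3 = 3×1 + 0  (stop)
So 8327/973 = [8; 1, 1, 3, 1, 4, 7, 3].

[8; 1, 1, 3, 1, 4, 7, 3]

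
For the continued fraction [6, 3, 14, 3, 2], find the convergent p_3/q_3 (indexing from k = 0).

Using pₖ = aₖpₖ₋₁ + pₖ₋₂, qₖ = aₖqₖ₋₁ + qₖ₋₂ (with p₋₁=1, p₋₂=0, q₋₁=0, q₋₂=1):
  k=0: a=6, p=6, q=1
  k=1: a=3, p=19, q=3
  k=2: a=14, p=272, q=43
  k=3: a=3, p=835, q=132

835/132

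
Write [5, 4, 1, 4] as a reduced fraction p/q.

Fold from the inside: start with 4/1.
  1 + 1/4 = 5/4
  4 + 4/5 = 24/5
  5 + 5/24 = 125/24

125/24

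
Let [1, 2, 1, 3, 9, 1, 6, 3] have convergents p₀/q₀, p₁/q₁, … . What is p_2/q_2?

4/3

Using pₖ = aₖpₖ₋₁ + pₖ₋₂, qₖ = aₖqₖ₋₁ + qₖ₋₂ (with p₋₁=1, p₋₂=0, q₋₁=0, q₋₂=1):
  k=0: a=1, p=1, q=1
  k=1: a=2, p=3, q=2
  k=2: a=1, p=4, q=3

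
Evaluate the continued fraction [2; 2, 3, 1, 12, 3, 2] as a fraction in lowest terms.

Using pₖ = aₖpₖ₋₁ + pₖ₋₂ and qₖ = aₖqₖ₋₁ + qₖ₋₂:
  k=0: a=2, p=2, q=1
  k=1: a=2, p=5, q=2
  k=2: a=3, p=17, q=7
  k=3: a=1, p=22, q=9
  k=4: a=12, p=281, q=115
  k=5: a=3, p=865, q=354
  k=6: a=2, p=2011, q=823

2011/823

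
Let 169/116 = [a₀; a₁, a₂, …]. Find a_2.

169 = 1·116 + 53   →  a_0 = 1
116 = 2·53 + 10   →  a_1 = 2
53 = 5·10 + 3   →  a_2 = 5

5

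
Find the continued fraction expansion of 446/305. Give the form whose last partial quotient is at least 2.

[1; 2, 6, 7, 1, 2]

446 = 1×305 + 141
305 = 2×141 + 23
141 = 6×23 + 3
23 = 7×3 + 2
3 = 1×2 + 1
2 = 2×1 + 0  (stop)
So 446/305 = [1; 2, 6, 7, 1, 2].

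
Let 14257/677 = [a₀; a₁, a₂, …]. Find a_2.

1

14257 = 21·677 + 40   →  a_0 = 21
677 = 16·40 + 37   →  a_1 = 16
40 = 1·37 + 3   →  a_2 = 1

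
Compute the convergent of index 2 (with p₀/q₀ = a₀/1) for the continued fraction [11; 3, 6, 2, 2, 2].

215/19

Using pₖ = aₖpₖ₋₁ + pₖ₋₂, qₖ = aₖqₖ₋₁ + qₖ₋₂ (with p₋₁=1, p₋₂=0, q₋₁=0, q₋₂=1):
  k=0: a=11, p=11, q=1
  k=1: a=3, p=34, q=3
  k=2: a=6, p=215, q=19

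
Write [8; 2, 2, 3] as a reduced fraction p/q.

143/17

Using pₖ = aₖpₖ₋₁ + pₖ₋₂ and qₖ = aₖqₖ₋₁ + qₖ₋₂:
  k=0: a=8, p=8, q=1
  k=1: a=2, p=17, q=2
  k=2: a=2, p=42, q=5
  k=3: a=3, p=143, q=17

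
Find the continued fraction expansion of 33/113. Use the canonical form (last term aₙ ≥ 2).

33 = 0·113 + 33
113 = 3·33 + 14
33 = 2·14 + 5
14 = 2·5 + 4
5 = 1·4 + 1
4 = 4·1 + 0  (stop)
So 33/113 = [0; 3, 2, 2, 1, 4].

[0; 3, 2, 2, 1, 4]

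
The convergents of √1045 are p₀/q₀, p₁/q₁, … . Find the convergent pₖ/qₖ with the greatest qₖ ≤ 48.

√1045 = [32; 3, 15, 1, 4, 1, 15, 3, 64, …] (period length 8).
Convergents:
  p_0/q_0 = 32/1
  p_1/q_1 = 97/3
  p_2/q_2 = 1487/46
  p_3/q_3 = 1584/49
q_2 = 46 ≤ 48 < 49 = q_3, so the answer is 1487/46.

1487/46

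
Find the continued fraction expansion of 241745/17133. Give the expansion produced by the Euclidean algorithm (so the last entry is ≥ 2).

[14; 9, 10, 8, 11, 2]

241745 = 14*17133 + 1883
17133 = 9*1883 + 186
1883 = 10*186 + 23
186 = 8*23 + 2
23 = 11*2 + 1
2 = 2*1 + 0  (stop)
So 241745/17133 = [14; 9, 10, 8, 11, 2].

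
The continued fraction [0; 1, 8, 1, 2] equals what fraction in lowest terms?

Using pₖ = aₖpₖ₋₁ + pₖ₋₂ and qₖ = aₖqₖ₋₁ + qₖ₋₂:
  k=0: a=0, p=0, q=1
  k=1: a=1, p=1, q=1
  k=2: a=8, p=8, q=9
  k=3: a=1, p=9, q=10
  k=4: a=2, p=26, q=29

26/29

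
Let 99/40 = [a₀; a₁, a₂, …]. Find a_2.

9

99 = 2·40 + 19   →  a_0 = 2
40 = 2·19 + 2   →  a_1 = 2
19 = 9·2 + 1   →  a_2 = 9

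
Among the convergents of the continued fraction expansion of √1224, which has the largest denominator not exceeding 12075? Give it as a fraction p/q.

√1224 = [34; 1, 68, …] (period length 2).
Convergents:
  p_0/q_0 = 34/1
  p_1/q_1 = 35/1
  p_2/q_2 = 2414/69
  p_3/q_3 = 2449/70
  p_4/q_4 = 168946/4829
  p_5/q_5 = 171395/4899
  p_6/q_6 = 11823806/337961
q_5 = 4899 ≤ 12075 < 337961 = q_6, so the answer is 171395/4899.

171395/4899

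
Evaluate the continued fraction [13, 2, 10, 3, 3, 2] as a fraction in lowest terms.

6698/497

Using pₖ = aₖpₖ₋₁ + pₖ₋₂ and qₖ = aₖqₖ₋₁ + qₖ₋₂:
  k=0: a=13, p=13, q=1
  k=1: a=2, p=27, q=2
  k=2: a=10, p=283, q=21
  k=3: a=3, p=876, q=65
  k=4: a=3, p=2911, q=216
  k=5: a=2, p=6698, q=497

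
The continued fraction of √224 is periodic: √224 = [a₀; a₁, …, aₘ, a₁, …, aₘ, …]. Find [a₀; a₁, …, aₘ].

a₀ = ⌊√224⌋ = 14.
With m₀=0, d₀=1 and mₖ₊₁ = dₖaₖ − mₖ, dₖ₊₁ = (n − mₖ₊₁²)/dₖ, aₖ₊₁ = ⌊(a₀+mₖ₊₁)/dₖ₊₁⌋:
  k=1: m=14, d=28, a=1
  k=2: m=14, d=1, a=28
d=1 and a=2a₀=28 at k=2, so the next step gives (m, d) = (14, 28) again — its k=1 value — and the period has length 2.

[14; 1, 28]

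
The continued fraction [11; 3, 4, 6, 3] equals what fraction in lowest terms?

2895/256

Using pₖ = aₖpₖ₋₁ + pₖ₋₂ and qₖ = aₖqₖ₋₁ + qₖ₋₂:
  k=0: a=11, p=11, q=1
  k=1: a=3, p=34, q=3
  k=2: a=4, p=147, q=13
  k=3: a=6, p=916, q=81
  k=4: a=3, p=2895, q=256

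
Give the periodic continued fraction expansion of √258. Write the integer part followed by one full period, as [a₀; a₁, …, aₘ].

[16; 16, 32]

a₀ = ⌊√258⌋ = 16.
With m₀=0, d₀=1 and mₖ₊₁ = dₖaₖ − mₖ, dₖ₊₁ = (n − mₖ₊₁²)/dₖ, aₖ₊₁ = ⌊(a₀+mₖ₊₁)/dₖ₊₁⌋:
  k=1: m=16, d=2, a=16
  k=2: m=16, d=1, a=32
d=1 and a=2a₀=32 at k=2, so the next step gives (m, d) = (16, 2) again — its k=1 value — and the period has length 2.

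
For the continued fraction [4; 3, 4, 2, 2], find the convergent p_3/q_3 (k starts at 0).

Using pₖ = aₖpₖ₋₁ + pₖ₋₂, qₖ = aₖqₖ₋₁ + qₖ₋₂ (with p₋₁=1, p₋₂=0, q₋₁=0, q₋₂=1):
  k=0: a=4, p=4, q=1
  k=1: a=3, p=13, q=3
  k=2: a=4, p=56, q=13
  k=3: a=2, p=125, q=29

125/29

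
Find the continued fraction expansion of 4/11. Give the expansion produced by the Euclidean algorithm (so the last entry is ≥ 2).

4 = 0×11 + 4
11 = 2×4 + 3
4 = 1×3 + 1
3 = 3×1 + 0  (stop)
So 4/11 = [0; 2, 1, 3].

[0; 2, 1, 3]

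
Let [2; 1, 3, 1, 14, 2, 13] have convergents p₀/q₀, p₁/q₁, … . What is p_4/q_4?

Using pₖ = aₖpₖ₋₁ + pₖ₋₂, qₖ = aₖqₖ₋₁ + qₖ₋₂ (with p₋₁=1, p₋₂=0, q₋₁=0, q₋₂=1):
  k=0: a=2, p=2, q=1
  k=1: a=1, p=3, q=1
  k=2: a=3, p=11, q=4
  k=3: a=1, p=14, q=5
  k=4: a=14, p=207, q=74

207/74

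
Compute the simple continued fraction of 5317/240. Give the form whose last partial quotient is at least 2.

5317 = 22*240 + 37
240 = 6*37 + 18
37 = 2*18 + 1
18 = 18*1 + 0  (stop)
So 5317/240 = [22; 6, 2, 18].

[22; 6, 2, 18]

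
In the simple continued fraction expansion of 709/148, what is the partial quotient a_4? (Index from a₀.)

709 = 4·148 + 117   →  a_0 = 4
148 = 1·117 + 31   →  a_1 = 1
117 = 3·31 + 24   →  a_2 = 3
31 = 1·24 + 7   →  a_3 = 1
24 = 3·7 + 3   →  a_4 = 3

3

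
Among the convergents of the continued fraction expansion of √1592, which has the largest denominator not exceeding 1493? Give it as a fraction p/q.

31880/799

√1592 = [39; 1, 8, 1, 78, …] (period length 4).
Convergents:
  p_0/q_0 = 39/1
  p_1/q_1 = 40/1
  p_2/q_2 = 359/9
  p_3/q_3 = 399/10
  p_4/q_4 = 31481/789
  p_5/q_5 = 31880/799
  p_6/q_6 = 286521/7181
q_5 = 799 ≤ 1493 < 7181 = q_6, so the answer is 31880/799.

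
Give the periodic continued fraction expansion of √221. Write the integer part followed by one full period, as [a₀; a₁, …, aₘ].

a₀ = ⌊√221⌋ = 14.
With m₀=0, d₀=1 and mₖ₊₁ = dₖaₖ − mₖ, dₖ₊₁ = (n − mₖ₊₁²)/dₖ, aₖ₊₁ = ⌊(a₀+mₖ₊₁)/dₖ₊₁⌋:
  k=1: m=14, d=25, a=1
  k=2: m=11, d=4, a=6
  k=3: m=13, d=13, a=2
  k=4: m=13, d=4, a=6
  k=5: m=11, d=25, a=1
  k=6: m=14, d=1, a=28
d=1 and a=2a₀=28 at k=6, so the next step gives (m, d) = (14, 25) again — its k=1 value — and the period has length 6.

[14; 1, 6, 2, 6, 1, 28]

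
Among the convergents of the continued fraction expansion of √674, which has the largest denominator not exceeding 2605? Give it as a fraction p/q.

35074/1351

√674 = [25; 1, 24, 1, 50, …] (period length 4).
Convergents:
  p_0/q_0 = 25/1
  p_1/q_1 = 26/1
  p_2/q_2 = 649/25
  p_3/q_3 = 675/26
  p_4/q_4 = 34399/1325
  p_5/q_5 = 35074/1351
  p_6/q_6 = 876175/33749
q_5 = 1351 ≤ 2605 < 33749 = q_6, so the answer is 35074/1351.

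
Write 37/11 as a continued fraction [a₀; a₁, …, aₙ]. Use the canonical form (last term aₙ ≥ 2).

[3; 2, 1, 3]

37 = 3·11 + 4
11 = 2·4 + 3
4 = 1·3 + 1
3 = 3·1 + 0  (stop)
So 37/11 = [3; 2, 1, 3].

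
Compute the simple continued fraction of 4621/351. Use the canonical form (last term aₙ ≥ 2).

[13; 6, 19, 3]

4621 = 13·351 + 58
351 = 6·58 + 3
58 = 19·3 + 1
3 = 3·1 + 0  (stop)
So 4621/351 = [13; 6, 19, 3].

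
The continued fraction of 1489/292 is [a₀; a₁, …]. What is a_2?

1489 = 5·292 + 29   →  a_0 = 5
292 = 10·29 + 2   →  a_1 = 10
29 = 14·2 + 1   →  a_2 = 14

14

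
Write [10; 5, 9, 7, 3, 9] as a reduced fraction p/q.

Fold from the inside: start with 9/1.
  3 + 1/9 = 28/9
  7 + 9/28 = 205/28
  9 + 28/205 = 1873/205
  5 + 205/1873 = 9570/1873
  10 + 1873/9570 = 97573/9570

97573/9570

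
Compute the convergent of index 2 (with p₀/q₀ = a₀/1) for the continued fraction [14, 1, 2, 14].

Using pₖ = aₖpₖ₋₁ + pₖ₋₂, qₖ = aₖqₖ₋₁ + qₖ₋₂ (with p₋₁=1, p₋₂=0, q₋₁=0, q₋₂=1):
  k=0: a=14, p=14, q=1
  k=1: a=1, p=15, q=1
  k=2: a=2, p=44, q=3

44/3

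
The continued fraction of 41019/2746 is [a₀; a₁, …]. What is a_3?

17

41019 = 14·2746 + 2575   →  a_0 = 14
2746 = 1·2575 + 171   →  a_1 = 1
2575 = 15·171 + 10   →  a_2 = 15
171 = 17·10 + 1   →  a_3 = 17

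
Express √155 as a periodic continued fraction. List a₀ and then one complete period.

[12; 2, 4, 2, 24]

a₀ = ⌊√155⌋ = 12.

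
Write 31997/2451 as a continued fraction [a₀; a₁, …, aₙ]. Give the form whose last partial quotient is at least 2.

[13; 18, 3, 2, 3, 2, 2]

31997 = 13·2451 + 134
2451 = 18·134 + 39
134 = 3·39 + 17
39 = 2·17 + 5
17 = 3·5 + 2
5 = 2·2 + 1
2 = 2·1 + 0  (stop)
So 31997/2451 = [13; 18, 3, 2, 3, 2, 2].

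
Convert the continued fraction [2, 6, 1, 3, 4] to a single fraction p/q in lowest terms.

Using pₖ = aₖpₖ₋₁ + pₖ₋₂ and qₖ = aₖqₖ₋₁ + qₖ₋₂:
  k=0: a=2, p=2, q=1
  k=1: a=6, p=13, q=6
  k=2: a=1, p=15, q=7
  k=3: a=3, p=58, q=27
  k=4: a=4, p=247, q=115

247/115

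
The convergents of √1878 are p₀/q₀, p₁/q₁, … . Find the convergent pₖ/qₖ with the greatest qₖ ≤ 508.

√1878 = [43; 2, 1, 42, 1, 2, 86, …] (period length 6).
Convergents:
  p_0/q_0 = 43/1
  p_1/q_1 = 87/2
  p_2/q_2 = 130/3
  p_3/q_3 = 5547/128
  p_4/q_4 = 5677/131
  p_5/q_5 = 16901/390
  p_6/q_6 = 1459163/33671
q_5 = 390 ≤ 508 < 33671 = q_6, so the answer is 16901/390.

16901/390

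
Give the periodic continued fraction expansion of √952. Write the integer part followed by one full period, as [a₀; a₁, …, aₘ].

[30; 1, 5, 1, 6, 1, 5, 1, 60]

a₀ = ⌊√952⌋ = 30.
With m₀=0, d₀=1 and mₖ₊₁ = dₖaₖ − mₖ, dₖ₊₁ = (n − mₖ₊₁²)/dₖ, aₖ₊₁ = ⌊(a₀+mₖ₊₁)/dₖ₊₁⌋:
  k=1: m=30, d=52, a=1
  k=2: m=22, d=9, a=5
  k=3: m=23, d=47, a=1
  k=4: m=24, d=8, a=6
  k=5: m=24, d=47, a=1
  k=6: m=23, d=9, a=5
  k=7: m=22, d=52, a=1
  k=8: m=30, d=1, a=60
d=1 and a=2a₀=60 at k=8, so the next step gives (m, d) = (30, 52) again — its k=1 value — and the period has length 8.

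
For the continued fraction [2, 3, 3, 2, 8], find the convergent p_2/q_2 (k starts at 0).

23/10

Using pₖ = aₖpₖ₋₁ + pₖ₋₂, qₖ = aₖqₖ₋₁ + qₖ₋₂ (with p₋₁=1, p₋₂=0, q₋₁=0, q₋₂=1):
  k=0: a=2, p=2, q=1
  k=1: a=3, p=7, q=3
  k=2: a=3, p=23, q=10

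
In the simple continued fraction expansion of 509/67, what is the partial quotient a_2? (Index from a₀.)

509 = 7·67 + 40   →  a_0 = 7
67 = 1·40 + 27   →  a_1 = 1
40 = 1·27 + 13   →  a_2 = 1

1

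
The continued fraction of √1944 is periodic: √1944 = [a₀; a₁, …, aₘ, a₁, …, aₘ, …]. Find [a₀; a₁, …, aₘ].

[44; 11, 88]

a₀ = ⌊√1944⌋ = 44.
With m₀=0, d₀=1 and mₖ₊₁ = dₖaₖ − mₖ, dₖ₊₁ = (n − mₖ₊₁²)/dₖ, aₖ₊₁ = ⌊(a₀+mₖ₊₁)/dₖ₊₁⌋:
  k=1: m=44, d=8, a=11
  k=2: m=44, d=1, a=88
d=1 and a=2a₀=88 at k=2, so the next step gives (m, d) = (44, 8) again — its k=1 value — and the period has length 2.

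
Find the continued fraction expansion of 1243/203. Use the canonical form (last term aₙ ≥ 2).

[6; 8, 8, 3]

1243 = 6·203 + 25
203 = 8·25 + 3
25 = 8·3 + 1
3 = 3·1 + 0  (stop)
So 1243/203 = [6; 8, 8, 3].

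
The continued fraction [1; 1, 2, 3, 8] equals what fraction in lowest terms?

Fold from the inside: start with 8/1.
  3 + 1/8 = 25/8
  2 + 8/25 = 58/25
  1 + 25/58 = 83/58
  1 + 58/83 = 141/83

141/83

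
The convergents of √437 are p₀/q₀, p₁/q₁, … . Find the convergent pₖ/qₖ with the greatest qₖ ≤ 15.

√437 = [20; 1, 9, 2, 9, 1, 40, …] (period length 6).
Convergents:
  p_0/q_0 = 20/1
  p_1/q_1 = 21/1
  p_2/q_2 = 209/10
  p_3/q_3 = 439/21
q_2 = 10 ≤ 15 < 21 = q_3, so the answer is 209/10.

209/10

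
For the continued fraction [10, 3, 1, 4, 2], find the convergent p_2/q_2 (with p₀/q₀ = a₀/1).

41/4

Using pₖ = aₖpₖ₋₁ + pₖ₋₂, qₖ = aₖqₖ₋₁ + qₖ₋₂ (with p₋₁=1, p₋₂=0, q₋₁=0, q₋₂=1):
  k=0: a=10, p=10, q=1
  k=1: a=3, p=31, q=3
  k=2: a=1, p=41, q=4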